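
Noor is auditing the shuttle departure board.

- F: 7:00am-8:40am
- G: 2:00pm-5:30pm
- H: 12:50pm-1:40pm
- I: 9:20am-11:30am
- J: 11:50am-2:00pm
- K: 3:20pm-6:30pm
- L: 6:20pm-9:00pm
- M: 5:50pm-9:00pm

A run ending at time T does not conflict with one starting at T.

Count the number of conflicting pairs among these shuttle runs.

Check each pair: they overlap iff neither finishes before the other starts.
Sorted by start: F, I, J, H, G, K, M, L.
I starts after F ends, so nothing later overlaps F either.
J starts after I ends, so nothing later overlaps I either.
H starts before J ends → J and H overlap.
G starts exactly when J ends (back-to-back, no overlap), so nothing later overlaps J either.
G starts after H ends, so nothing later overlaps H either.
K starts before G ends → G and K overlap.
M starts after G ends, so nothing later overlaps G either.
M starts before K ends → K and M overlap.
L starts before K ends → K and L overlap.
L starts before M ends → M and L overlap.
Overlapping pairs: G & K, H & J, K & L, K & M, L & M — 5 in total.

5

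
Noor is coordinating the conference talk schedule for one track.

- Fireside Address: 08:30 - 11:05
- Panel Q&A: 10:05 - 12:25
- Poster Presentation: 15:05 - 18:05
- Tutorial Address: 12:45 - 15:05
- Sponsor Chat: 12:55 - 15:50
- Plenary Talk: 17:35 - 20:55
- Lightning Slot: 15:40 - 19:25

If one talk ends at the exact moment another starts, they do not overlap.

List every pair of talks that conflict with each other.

Fireside Address & Panel Q&A, Lightning Slot & Plenary Talk, Lightning Slot & Poster Presentation, Lightning Slot & Sponsor Chat, Plenary Talk & Poster Presentation, Poster Presentation & Sponsor Chat, Sponsor Chat & Tutorial Address

Sorted by start: Fireside Address, Panel Q&A, Tutorial Address, Sponsor Chat, Poster Presentation, Lightning Slot, Plenary Talk.
Panel Q&A starts before Fireside Address ends → Fireside Address and Panel Q&A overlap.
Tutorial Address starts after Fireside Address ends — done with Fireside Address.
Tutorial Address starts after Panel Q&A ends — done with Panel Q&A.
Sponsor Chat starts before Tutorial Address ends → Tutorial Address and Sponsor Chat overlap.
Poster Presentation starts exactly when Tutorial Address ends (back-to-back, no overlap) — done with Tutorial Address.
Poster Presentation starts before Sponsor Chat ends → Sponsor Chat and Poster Presentation overlap.
Lightning Slot starts before Sponsor Chat ends → Sponsor Chat and Lightning Slot overlap.
Plenary Talk starts after Sponsor Chat ends.
Lightning Slot starts before Poster Presentation ends → Poster Presentation and Lightning Slot overlap.
Plenary Talk starts before Poster Presentation ends → Poster Presentation and Plenary Talk overlap.
Plenary Talk starts before Lightning Slot ends → Lightning Slot and Plenary Talk overlap.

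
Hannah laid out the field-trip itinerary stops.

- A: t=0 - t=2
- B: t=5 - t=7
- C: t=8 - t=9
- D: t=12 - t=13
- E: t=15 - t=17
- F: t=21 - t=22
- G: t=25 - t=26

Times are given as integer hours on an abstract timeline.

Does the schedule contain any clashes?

Two intervals overlap when each starts before the other ends.
Sorted by start: A, B, C, D, E, F, G.
B starts after A ends, so A has no further overlaps.
C starts after B ends, so B has no further overlaps.
D starts after C ends, so C has no further overlaps.
E starts after D ends, so D has no further overlaps.
F starts after E ends, so E has no further overlaps.
G starts after F ends.
Every pair is clear; the schedule has no overlaps.

No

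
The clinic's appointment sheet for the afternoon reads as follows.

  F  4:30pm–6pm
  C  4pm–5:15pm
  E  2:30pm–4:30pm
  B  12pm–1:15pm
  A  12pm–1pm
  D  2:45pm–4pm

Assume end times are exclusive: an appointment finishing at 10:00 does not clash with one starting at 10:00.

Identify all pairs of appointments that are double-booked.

A & B, C & E, C & F, D & E

Check each pair: they overlap iff neither finishes before the other starts.
Sorted by start: A, B, E, D, C, F.
B starts before A ends → A and B overlap.
E starts after A ends, so nothing later overlaps A either.
E starts after B ends, so nothing later overlaps B either.
D starts before E ends → E and D overlap.
C starts before E ends → E and C overlap.
F starts exactly when E ends (back-to-back, no overlap).
C starts exactly when D ends (back-to-back, no overlap), so nothing later overlaps D either.
F starts before C ends → C and F overlap.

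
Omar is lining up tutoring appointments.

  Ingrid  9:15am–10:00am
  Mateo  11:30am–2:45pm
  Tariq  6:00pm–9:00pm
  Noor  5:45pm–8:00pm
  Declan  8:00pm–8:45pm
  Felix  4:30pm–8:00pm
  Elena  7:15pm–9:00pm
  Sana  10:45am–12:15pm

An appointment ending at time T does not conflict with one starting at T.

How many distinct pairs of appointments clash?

9

Sorted by start: Ingrid, Sana, Mateo, Felix, Noor, Tariq, Elena, Declan.
Sana starts after Ingrid ends; Ingrid is clear from here.
Mateo starts before Sana ends → Sana and Mateo overlap.
Felix starts after Sana ends; Sana is clear from here.
Felix starts after Mateo ends; Mateo is clear from here.
Noor starts before Felix ends → Felix and Noor overlap.
Tariq starts before Felix ends → Felix and Tariq overlap.
Elena starts before Felix ends → Felix and Elena overlap.
Declan starts exactly when Felix ends (back-to-back, no overlap).
Tariq starts before Noor ends → Noor and Tariq overlap.
Elena starts before Noor ends → Noor and Elena overlap.
Declan starts exactly when Noor ends (back-to-back, no overlap).
Elena starts before Tariq ends → Tariq and Elena overlap.
Declan starts before Tariq ends → Tariq and Declan overlap.
Declan starts before Elena ends → Elena and Declan overlap.
Overlapping pairs: Declan & Elena, Declan & Tariq, Elena & Felix, Elena & Noor, Elena & Tariq, Felix & Noor, Felix & Tariq, Mateo & Sana, Noor & Tariq — 9 in total.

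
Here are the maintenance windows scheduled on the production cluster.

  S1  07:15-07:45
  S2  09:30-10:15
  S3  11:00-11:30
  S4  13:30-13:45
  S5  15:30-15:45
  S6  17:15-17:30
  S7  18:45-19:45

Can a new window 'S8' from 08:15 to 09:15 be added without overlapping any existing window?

Yes — the slot is free

S1: ends 07:45 at or before S8 starts 08:15 → clear.
S2: starts 09:30 at or after S8 ends 09:15 → clear.
S3: starts 11:00 at or after S8 ends 09:15 → clear.
S4: starts 13:30 at or after S8 ends 09:15 → clear.
S5: starts 15:30 at or after S8 ends 09:15 → clear.
S6: starts 17:15 at or after S8 ends 09:15 → clear.
S7: starts 18:45 at or after S8 ends 09:15 → clear.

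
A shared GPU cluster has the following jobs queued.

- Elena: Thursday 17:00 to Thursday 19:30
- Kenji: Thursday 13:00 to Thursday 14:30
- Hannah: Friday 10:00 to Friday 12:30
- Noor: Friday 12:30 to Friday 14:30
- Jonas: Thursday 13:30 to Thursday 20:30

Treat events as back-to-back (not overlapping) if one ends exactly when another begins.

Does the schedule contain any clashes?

Sorted by start: Kenji, Jonas, Elena, Hannah, Noor.
Jonas starts before Kenji ends → Kenji and Jonas overlap.
That's a conflict, so the schedule is not conflict-free.

Yes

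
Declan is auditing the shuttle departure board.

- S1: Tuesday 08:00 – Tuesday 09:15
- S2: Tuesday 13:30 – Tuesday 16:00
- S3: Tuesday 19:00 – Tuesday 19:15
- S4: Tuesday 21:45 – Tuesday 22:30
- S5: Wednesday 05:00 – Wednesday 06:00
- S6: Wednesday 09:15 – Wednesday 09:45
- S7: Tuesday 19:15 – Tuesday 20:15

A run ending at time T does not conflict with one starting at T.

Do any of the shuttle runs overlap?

No

Two intervals overlap when each starts before the other ends.
Sorted by start: S1, S2, S3, S7, S4, S5, S6.
S2 starts after S1 ends; S1 is clear from here.
S3 starts after S2 ends; S2 is clear from here.
S7 starts exactly when S3 ends (back-to-back, no overlap); S3 is clear from here.
S4 starts after S7 ends; S7 is clear from here.
S5 starts after S4 ends; S4 is clear from here.
S6 starts after S5 ends.
Every pair is clear; the schedule has no overlaps.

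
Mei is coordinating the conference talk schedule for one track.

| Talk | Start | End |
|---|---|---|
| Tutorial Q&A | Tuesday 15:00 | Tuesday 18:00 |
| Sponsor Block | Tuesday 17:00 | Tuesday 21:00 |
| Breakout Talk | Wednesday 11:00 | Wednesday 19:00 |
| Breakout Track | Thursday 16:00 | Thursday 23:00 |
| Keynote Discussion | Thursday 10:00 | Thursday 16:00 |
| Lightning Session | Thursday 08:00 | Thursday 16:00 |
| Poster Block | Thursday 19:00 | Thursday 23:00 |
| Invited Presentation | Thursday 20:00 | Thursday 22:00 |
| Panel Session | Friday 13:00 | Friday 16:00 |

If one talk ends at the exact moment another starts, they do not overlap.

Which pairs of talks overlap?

Breakout Track & Invited Presentation, Breakout Track & Poster Block, Invited Presentation & Poster Block, Keynote Discussion & Lightning Session, Sponsor Block & Tutorial Q&A

Two intervals overlap when each starts before the other ends.
Sorted by start: Tutorial Q&A, Sponsor Block, Breakout Talk, Lightning Session, Keynote Discussion, Breakout Track, Poster Block, Invited Presentation, Panel Session.
Sponsor Block starts before Tutorial Q&A ends → Tutorial Q&A and Sponsor Block overlap.
Breakout Talk starts after Tutorial Q&A ends — done with Tutorial Q&A.
Breakout Talk starts after Sponsor Block ends — done with Sponsor Block.
Lightning Session starts after Breakout Talk ends — done with Breakout Talk.
Keynote Discussion starts before Lightning Session ends → Lightning Session and Keynote Discussion overlap.
Breakout Track starts exactly when Lightning Session ends (back-to-back, no overlap) — done with Lightning Session.
Breakout Track starts exactly when Keynote Discussion ends (back-to-back, no overlap) — done with Keynote Discussion.
Poster Block starts before Breakout Track ends → Breakout Track and Poster Block overlap.
Invited Presentation starts before Breakout Track ends → Breakout Track and Invited Presentation overlap.
Panel Session starts after Breakout Track ends.
Invited Presentation starts before Poster Block ends → Poster Block and Invited Presentation overlap.
Panel Session starts after Poster Block ends.
Panel Session starts after Invited Presentation ends.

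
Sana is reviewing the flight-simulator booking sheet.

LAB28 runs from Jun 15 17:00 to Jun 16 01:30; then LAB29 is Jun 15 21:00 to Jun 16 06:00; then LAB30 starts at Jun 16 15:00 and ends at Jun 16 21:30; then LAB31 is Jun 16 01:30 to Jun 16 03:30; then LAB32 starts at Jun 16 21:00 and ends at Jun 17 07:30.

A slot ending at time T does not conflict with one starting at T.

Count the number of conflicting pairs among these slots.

Two intervals overlap when each starts before the other ends.
Sorted by start: LAB28, LAB29, LAB31, LAB30, LAB32.
LAB29 starts before LAB28 ends → LAB28 and LAB29 overlap.
LAB31 starts exactly when LAB28 ends (back-to-back, no overlap); LAB28 is clear from here.
LAB31 starts before LAB29 ends → LAB29 and LAB31 overlap.
LAB30 starts after LAB29 ends; LAB29 is clear from here.
LAB30 starts after LAB31 ends; LAB31 is clear from here.
LAB32 starts before LAB30 ends → LAB30 and LAB32 overlap.
Overlapping pairs: LAB28 & LAB29, LAB29 & LAB31, LAB30 & LAB32 — 3 in total.

3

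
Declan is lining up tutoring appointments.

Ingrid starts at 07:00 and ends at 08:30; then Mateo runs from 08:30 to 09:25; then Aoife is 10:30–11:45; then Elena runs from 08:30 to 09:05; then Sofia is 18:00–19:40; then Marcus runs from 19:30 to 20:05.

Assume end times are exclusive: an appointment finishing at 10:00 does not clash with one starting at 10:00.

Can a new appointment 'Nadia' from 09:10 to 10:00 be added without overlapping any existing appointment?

Ingrid: ends 08:30 at or before Nadia starts 09:10 → clear.
Mateo: starts 08:30 before Nadia ends 10:00, and ends 09:25 after Nadia starts 09:10 → overlap.
Elena: ends 09:05 at or before Nadia starts 09:10 → clear.
Aoife: starts 10:30 at or after Nadia ends 10:00 → clear.
Sofia: starts 18:00 at or after Nadia ends 10:00 → clear.
Marcus: starts 19:30 at or after Nadia ends 10:00 → clear.
Nadia overlaps Mateo.

No — it overlaps Mateo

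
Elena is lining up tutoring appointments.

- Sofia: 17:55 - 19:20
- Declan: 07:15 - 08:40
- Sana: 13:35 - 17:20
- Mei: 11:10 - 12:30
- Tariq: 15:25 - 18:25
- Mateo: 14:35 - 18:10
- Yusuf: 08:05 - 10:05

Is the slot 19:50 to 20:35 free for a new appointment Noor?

Declan: ends 08:40 at or before Noor starts 19:50 → clear.
Yusuf: ends 10:05 at or before Noor starts 19:50 → clear.
Mei: ends 12:30 at or before Noor starts 19:50 → clear.
Sana: ends 17:20 at or before Noor starts 19:50 → clear.
Mateo: ends 18:10 at or before Noor starts 19:50 → clear.
Tariq: ends 18:25 at or before Noor starts 19:50 → clear.
Sofia: ends 19:20 at or before Noor starts 19:50 → clear.

Yes — the slot is free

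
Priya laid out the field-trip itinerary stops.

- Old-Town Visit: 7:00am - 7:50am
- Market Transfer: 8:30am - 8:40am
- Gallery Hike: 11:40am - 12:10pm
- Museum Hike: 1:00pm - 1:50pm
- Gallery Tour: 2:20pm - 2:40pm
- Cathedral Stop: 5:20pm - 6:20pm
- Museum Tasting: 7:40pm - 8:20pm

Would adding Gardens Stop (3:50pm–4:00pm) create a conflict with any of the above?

Old-Town Visit: ends 7:50am at or before Gardens Stop starts 3:50pm → clear.
Market Transfer: ends 8:40am at or before Gardens Stop starts 3:50pm → clear.
Gallery Hike: ends 12:10pm at or before Gardens Stop starts 3:50pm → clear.
Museum Hike: ends 1:50pm at or before Gardens Stop starts 3:50pm → clear.
Gallery Tour: ends 2:40pm at or before Gardens Stop starts 3:50pm → clear.
Cathedral Stop: starts 5:20pm at or after Gardens Stop ends 4:00pm → clear.
Museum Tasting: starts 7:40pm at or after Gardens Stop ends 4:00pm → clear.

No — it doesn't clash with anything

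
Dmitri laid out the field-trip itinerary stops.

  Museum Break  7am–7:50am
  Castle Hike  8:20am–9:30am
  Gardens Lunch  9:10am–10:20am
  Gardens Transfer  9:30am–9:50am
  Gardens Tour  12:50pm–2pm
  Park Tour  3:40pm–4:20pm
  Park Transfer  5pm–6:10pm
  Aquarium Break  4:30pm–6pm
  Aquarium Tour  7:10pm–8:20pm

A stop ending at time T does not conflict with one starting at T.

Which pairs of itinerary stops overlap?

Aquarium Break & Park Transfer, Castle Hike & Gardens Lunch, Gardens Lunch & Gardens Transfer

Sorted by start: Museum Break, Castle Hike, Gardens Lunch, Gardens Transfer, Gardens Tour, Park Tour, Aquarium Break, Park Transfer, Aquarium Tour.
Castle Hike starts after Museum Break ends, so nothing later overlaps Museum Break either.
Gardens Lunch starts before Castle Hike ends → Castle Hike and Gardens Lunch overlap.
Gardens Transfer starts exactly when Castle Hike ends (back-to-back, no overlap), so nothing later overlaps Castle Hike either.
Gardens Transfer starts before Gardens Lunch ends → Gardens Lunch and Gardens Transfer overlap.
Gardens Tour starts after Gardens Lunch ends, so nothing later overlaps Gardens Lunch either.
Gardens Tour starts after Gardens Transfer ends, so nothing later overlaps Gardens Transfer either.
Park Tour starts after Gardens Tour ends, so nothing later overlaps Gardens Tour either.
Aquarium Break starts after Park Tour ends, so nothing later overlaps Park Tour either.
Park Transfer starts before Aquarium Break ends → Aquarium Break and Park Transfer overlap.
Aquarium Tour starts after Aquarium Break ends.
Aquarium Tour starts after Park Transfer ends.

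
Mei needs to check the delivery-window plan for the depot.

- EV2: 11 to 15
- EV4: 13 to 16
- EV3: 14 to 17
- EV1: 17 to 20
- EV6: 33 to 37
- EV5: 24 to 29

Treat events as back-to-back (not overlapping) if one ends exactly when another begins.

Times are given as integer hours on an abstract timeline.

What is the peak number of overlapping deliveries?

Sweep the timeline, counting +1 at each start and −1 at each end (ends before starts at a tie):
11 start EV2 → 1
13 start EV4 → 2
14 start EV3 → 3
15 end EV2 → 2
16 end EV4 → 1
17 end EV3 → 0
17 start EV1 → 1
20 end EV1 → 0
24 start EV5 → 1
29 end EV5 → 0
33 start EV6 → 1
37 end EV6 → 0
Peak is 3, at 14 (EV2, EV3, EV4).

3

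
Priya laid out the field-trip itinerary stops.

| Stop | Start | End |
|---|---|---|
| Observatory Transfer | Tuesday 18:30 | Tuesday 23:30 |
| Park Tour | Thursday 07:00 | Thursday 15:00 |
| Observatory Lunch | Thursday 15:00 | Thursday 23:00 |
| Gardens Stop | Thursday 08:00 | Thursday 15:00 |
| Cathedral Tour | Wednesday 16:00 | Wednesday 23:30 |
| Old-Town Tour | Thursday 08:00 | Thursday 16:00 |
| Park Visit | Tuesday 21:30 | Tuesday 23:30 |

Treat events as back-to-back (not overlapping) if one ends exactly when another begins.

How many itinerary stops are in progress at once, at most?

3

Walk through starts and ends in time order (an end at T is processed before a start at T):
Tuesday 18:30 start Observatory Transfer → 1
Tuesday 21:30 start Park Visit → 2
Tuesday 23:30 end Observatory Transfer → 1
Tuesday 23:30 end Park Visit → 0
Wednesday 16:00 start Cathedral Tour → 1
Wednesday 23:30 end Cathedral Tour → 0
Thursday 07:00 start Park Tour → 1
Thursday 08:00 start Gardens Stop → 2
Thursday 08:00 start Old-Town Tour → 3
Thursday 15:00 end Gardens Stop → 2
Thursday 15:00 end Park Tour → 1
Thursday 15:00 start Observatory Lunch → 2
Thursday 16:00 end Old-Town Tour → 1
Thursday 23:00 end Observatory Lunch → 0
Peak is 3, at Thursday 08:00 (Gardens Stop, Old-Town Tour, Park Tour).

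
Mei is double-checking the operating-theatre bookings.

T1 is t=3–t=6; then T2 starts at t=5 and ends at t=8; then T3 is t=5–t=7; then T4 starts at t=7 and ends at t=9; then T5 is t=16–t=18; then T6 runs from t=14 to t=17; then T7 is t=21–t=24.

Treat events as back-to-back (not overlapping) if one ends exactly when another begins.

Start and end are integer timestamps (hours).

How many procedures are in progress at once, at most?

Sweep the timeline, counting +1 at each start and −1 at each end (ends before starts at a tie):
t=3 start T1 → 1
t=5 start T2 → 2
t=5 start T3 → 3
t=6 end T1 → 2
t=7 end T3 → 1
t=7 start T4 → 2
t=8 end T2 → 1
t=9 end T4 → 0
t=14 start T6 → 1
t=16 start T5 → 2
t=17 end T6 → 1
t=18 end T5 → 0
t=21 start T7 → 1
t=24 end T7 → 0
Peak is 3, at t=5 (T1, T2, T3).

3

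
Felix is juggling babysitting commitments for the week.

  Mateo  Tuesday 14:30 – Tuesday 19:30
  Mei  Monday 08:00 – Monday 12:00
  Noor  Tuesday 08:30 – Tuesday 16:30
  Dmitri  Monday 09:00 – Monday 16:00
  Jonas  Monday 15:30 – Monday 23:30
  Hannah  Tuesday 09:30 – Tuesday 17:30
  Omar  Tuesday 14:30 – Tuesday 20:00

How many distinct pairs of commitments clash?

8

Sorted by start: Mei, Dmitri, Jonas, Noor, Hannah, Mateo, Omar.
Dmitri starts before Mei ends → Mei and Dmitri overlap.
Jonas starts after Mei ends; Mei is clear from here.
Jonas starts before Dmitri ends → Dmitri and Jonas overlap.
Noor starts after Dmitri ends; Dmitri is clear from here.
Noor starts after Jonas ends; Jonas is clear from here.
Hannah starts before Noor ends → Noor and Hannah overlap.
Mateo starts before Noor ends → Noor and Mateo overlap.
Omar starts before Noor ends → Noor and Omar overlap.
Mateo starts before Hannah ends → Hannah and Mateo overlap.
Omar starts before Hannah ends → Hannah and Omar overlap.
Omar starts before Mateo ends → Mateo and Omar overlap.
Overlapping pairs: Dmitri & Jonas, Dmitri & Mei, Hannah & Mateo, Hannah & Noor, Hannah & Omar, Mateo & Noor, Mateo & Omar, Noor & Omar — 8 in total.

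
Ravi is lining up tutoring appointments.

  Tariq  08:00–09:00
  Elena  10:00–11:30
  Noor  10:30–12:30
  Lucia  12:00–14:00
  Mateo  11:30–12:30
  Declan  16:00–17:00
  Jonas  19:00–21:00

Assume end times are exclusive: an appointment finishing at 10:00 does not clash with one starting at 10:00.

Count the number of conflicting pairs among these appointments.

Check each pair: they overlap iff neither finishes before the other starts.
Sorted by start: Tariq, Elena, Noor, Mateo, Lucia, Declan, Jonas.
Elena starts after Tariq ends, so Tariq has no further overlaps.
Noor starts before Elena ends → Elena and Noor overlap.
Mateo starts exactly when Elena ends (back-to-back, no overlap), so Elena has no further overlaps.
Mateo starts before Noor ends → Noor and Mateo overlap.
Lucia starts before Noor ends → Noor and Lucia overlap.
Declan starts after Noor ends, so Noor has no further overlaps.
Lucia starts before Mateo ends → Mateo and Lucia overlap.
Declan starts after Mateo ends, so Mateo has no further overlaps.
Declan starts after Lucia ends, so Lucia has no further overlaps.
Jonas starts after Declan ends.
Overlapping pairs: Elena & Noor, Lucia & Mateo, Lucia & Noor, Mateo & Noor — 4 in total.

4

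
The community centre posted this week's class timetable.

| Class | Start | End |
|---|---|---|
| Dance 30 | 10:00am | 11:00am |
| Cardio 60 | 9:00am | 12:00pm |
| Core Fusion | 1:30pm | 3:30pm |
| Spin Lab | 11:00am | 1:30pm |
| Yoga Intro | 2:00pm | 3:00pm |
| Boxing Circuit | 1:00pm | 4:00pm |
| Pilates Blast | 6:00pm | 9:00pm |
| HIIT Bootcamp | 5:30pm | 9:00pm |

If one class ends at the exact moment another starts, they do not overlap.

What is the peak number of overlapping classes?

Sweep the timeline, counting +1 at each start and −1 at each end (ends before starts at a tie):
9:00am start Cardio 60 → 1
10:00am start Dance 30 → 2
11:00am end Dance 30 → 1
11:00am start Spin Lab → 2
12:00pm end Cardio 60 → 1
1:00pm start Boxing Circuit → 2
1:30pm end Spin Lab → 1
1:30pm start Core Fusion → 2
2:00pm start Yoga Intro → 3
3:00pm end Yoga Intro → 2
3:30pm end Core Fusion → 1
4:00pm end Boxing Circuit → 0
5:30pm start HIIT Bootcamp → 1
6:00pm start Pilates Blast → 2
9:00pm end HIIT Bootcamp → 1
9:00pm end Pilates Blast → 0
Peak is 3, at 2:00pm (Boxing Circuit, Core Fusion, Yoga Intro).

3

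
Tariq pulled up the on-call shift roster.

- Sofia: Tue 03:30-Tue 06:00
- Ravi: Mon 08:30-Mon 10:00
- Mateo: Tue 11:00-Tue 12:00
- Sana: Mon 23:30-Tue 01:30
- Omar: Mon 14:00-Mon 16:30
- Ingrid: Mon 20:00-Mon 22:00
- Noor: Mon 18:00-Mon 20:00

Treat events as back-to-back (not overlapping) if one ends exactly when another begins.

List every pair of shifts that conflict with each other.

none

Two intervals overlap when each starts before the other ends.
Sorted by start: Ravi, Omar, Noor, Ingrid, Sana, Sofia, Mateo.
Omar starts after Ravi ends, so nothing later overlaps Ravi either.
Noor starts after Omar ends, so nothing later overlaps Omar either.
Ingrid starts exactly when Noor ends (back-to-back, no overlap), so nothing later overlaps Noor either.
Sana starts after Ingrid ends, so nothing later overlaps Ingrid either.
Sofia starts after Sana ends, so nothing later overlaps Sana either.
Mateo starts after Sofia ends.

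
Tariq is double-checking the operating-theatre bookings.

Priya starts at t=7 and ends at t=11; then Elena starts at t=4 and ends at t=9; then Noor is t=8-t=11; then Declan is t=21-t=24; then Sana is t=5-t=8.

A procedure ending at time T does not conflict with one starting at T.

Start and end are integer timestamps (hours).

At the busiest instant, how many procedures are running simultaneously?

Sort all start/end points and keep a running count:
t=4 start Elena → 1
t=5 start Sana → 2
t=7 start Priya → 3
t=8 end Sana → 2
t=8 start Noor → 3
t=9 end Elena → 2
t=11 end Noor → 1
t=11 end Priya → 0
t=21 start Declan → 1
t=24 end Declan → 0
Peak is 3, at t=7 (Elena, Priya, Sana).

3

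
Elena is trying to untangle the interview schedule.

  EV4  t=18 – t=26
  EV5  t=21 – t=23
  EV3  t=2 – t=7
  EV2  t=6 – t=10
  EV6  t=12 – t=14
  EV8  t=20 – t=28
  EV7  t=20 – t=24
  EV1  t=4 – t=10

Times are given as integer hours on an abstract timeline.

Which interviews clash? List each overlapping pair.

Sorted by start: EV3, EV1, EV2, EV6, EV4, EV7, EV8, EV5.
EV1 starts before EV3 ends → EV3 and EV1 overlap.
EV2 starts before EV3 ends → EV3 and EV2 overlap.
EV6 starts after EV3 ends, so EV3 has no further overlaps.
EV2 starts before EV1 ends → EV1 and EV2 overlap.
EV6 starts after EV1 ends, so EV1 has no further overlaps.
EV6 starts after EV2 ends, so EV2 has no further overlaps.
EV4 starts after EV6 ends, so EV6 has no further overlaps.
EV7 starts before EV4 ends → EV4 and EV7 overlap.
EV8 starts before EV4 ends → EV4 and EV8 overlap.
EV5 starts before EV4 ends → EV4 and EV5 overlap.
EV8 starts before EV7 ends → EV7 and EV8 overlap.
EV5 starts before EV7 ends → EV7 and EV5 overlap.
EV5 starts before EV8 ends → EV8 and EV5 overlap.

EV1 & EV2, EV1 & EV3, EV2 & EV3, EV4 & EV5, EV4 & EV7, EV4 & EV8, EV5 & EV7, EV5 & EV8, EV7 & EV8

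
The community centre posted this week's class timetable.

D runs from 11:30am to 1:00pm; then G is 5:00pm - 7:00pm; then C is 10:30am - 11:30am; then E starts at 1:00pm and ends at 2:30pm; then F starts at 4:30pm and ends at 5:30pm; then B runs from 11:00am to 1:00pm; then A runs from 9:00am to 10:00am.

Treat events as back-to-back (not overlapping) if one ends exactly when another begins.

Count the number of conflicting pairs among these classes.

Check each pair: they overlap iff neither finishes before the other starts.
Sorted by start: A, C, B, D, E, F, G.
C starts after A ends; A is clear from here.
B starts before C ends → C and B overlap.
D starts exactly when C ends (back-to-back, no overlap); C is clear from here.
D starts before B ends → B and D overlap.
E starts exactly when B ends (back-to-back, no overlap); B is clear from here.
E starts exactly when D ends (back-to-back, no overlap); D is clear from here.
F starts after E ends; E is clear from here.
G starts before F ends → F and G overlap.
Overlapping pairs: B & C, B & D, F & G — 3 in total.

3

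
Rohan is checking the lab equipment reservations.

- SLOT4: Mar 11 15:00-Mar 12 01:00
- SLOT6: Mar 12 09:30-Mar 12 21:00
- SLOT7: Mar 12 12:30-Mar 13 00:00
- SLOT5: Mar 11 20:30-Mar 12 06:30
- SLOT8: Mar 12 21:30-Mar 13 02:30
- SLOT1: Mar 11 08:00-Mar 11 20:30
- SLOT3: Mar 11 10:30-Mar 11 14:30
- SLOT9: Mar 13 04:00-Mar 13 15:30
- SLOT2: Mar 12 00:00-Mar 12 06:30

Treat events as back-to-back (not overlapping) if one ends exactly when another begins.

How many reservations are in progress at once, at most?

Walk through starts and ends in time order (an end at T is processed before a start at T):
Mar 11 08:00 start SLOT1 → 1
Mar 11 10:30 start SLOT3 → 2
Mar 11 14:30 end SLOT3 → 1
Mar 11 15:00 start SLOT4 → 2
Mar 11 20:30 end SLOT1 → 1
Mar 11 20:30 start SLOT5 → 2
Mar 12 00:00 start SLOT2 → 3
Mar 12 01:00 end SLOT4 → 2
Mar 12 06:30 end SLOT2 → 1
Mar 12 06:30 end SLOT5 → 0
Mar 12 09:30 start SLOT6 → 1
Mar 12 12:30 start SLOT7 → 2
Mar 12 21:00 end SLOT6 → 1
Mar 12 21:30 start SLOT8 → 2
Mar 13 00:00 end SLOT7 → 1
Mar 13 02:30 end SLOT8 → 0
Mar 13 04:00 start SLOT9 → 1
Mar 13 15:30 end SLOT9 → 0
Peak is 3, at Mar 12 00:00 (SLOT2, SLOT4, SLOT5).

3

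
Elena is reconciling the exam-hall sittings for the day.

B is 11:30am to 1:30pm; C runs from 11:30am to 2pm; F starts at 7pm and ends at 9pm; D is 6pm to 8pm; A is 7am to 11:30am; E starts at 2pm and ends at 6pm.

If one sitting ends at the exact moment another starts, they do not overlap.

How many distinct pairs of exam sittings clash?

2

Sorted by start: A, B, C, E, D, F.
B starts exactly when A ends (back-to-back, no overlap); A is clear from here.
C starts before B ends → B and C overlap.
E starts after B ends; B is clear from here.
E starts exactly when C ends (back-to-back, no overlap); C is clear from here.
D starts exactly when E ends (back-to-back, no overlap); E is clear from here.
F starts before D ends → D and F overlap.
Overlapping pairs: B & C, D & F — 2 in total.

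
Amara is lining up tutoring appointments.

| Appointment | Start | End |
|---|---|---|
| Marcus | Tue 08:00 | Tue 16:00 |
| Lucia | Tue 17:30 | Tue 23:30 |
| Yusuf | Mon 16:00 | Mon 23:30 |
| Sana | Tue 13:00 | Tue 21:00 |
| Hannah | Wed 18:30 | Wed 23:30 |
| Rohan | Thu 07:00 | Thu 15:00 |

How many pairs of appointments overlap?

Check each pair: they overlap iff neither finishes before the other starts.
Sorted by start: Yusuf, Marcus, Sana, Lucia, Hannah, Rohan.
Marcus starts after Yusuf ends, so nothing later overlaps Yusuf either.
Sana starts before Marcus ends → Marcus and Sana overlap.
Lucia starts after Marcus ends, so nothing later overlaps Marcus either.
Lucia starts before Sana ends → Sana and Lucia overlap.
Hannah starts after Sana ends, so nothing later overlaps Sana either.
Hannah starts after Lucia ends, so nothing later overlaps Lucia either.
Rohan starts after Hannah ends.
Overlapping pairs: Lucia & Sana, Marcus & Sana — 2 in total.

2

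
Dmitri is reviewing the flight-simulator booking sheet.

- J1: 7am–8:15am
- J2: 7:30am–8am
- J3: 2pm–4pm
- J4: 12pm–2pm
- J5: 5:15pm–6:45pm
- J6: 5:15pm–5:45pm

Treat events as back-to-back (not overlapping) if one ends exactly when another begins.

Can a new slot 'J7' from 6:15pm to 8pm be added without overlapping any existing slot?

J1: ends 8:15am at or before J7 starts 6:15pm → clear.
J2: ends 8am at or before J7 starts 6:15pm → clear.
J4: ends 2pm at or before J7 starts 6:15pm → clear.
J3: ends 4pm at or before J7 starts 6:15pm → clear.
J5: starts 5:15pm before J7 ends 8pm, and ends 6:45pm after J7 starts 6:15pm → overlap.
J6: ends 5:45pm at or before J7 starts 6:15pm → clear.
J7 overlaps J5.

No — it overlaps J5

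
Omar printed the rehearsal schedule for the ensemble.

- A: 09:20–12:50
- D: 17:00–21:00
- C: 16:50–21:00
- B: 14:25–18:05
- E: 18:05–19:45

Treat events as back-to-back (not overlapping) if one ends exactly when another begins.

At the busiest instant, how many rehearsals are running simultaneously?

Walk through starts and ends in time order (an end at T is processed before a start at T):
09:20 start A → 1
12:50 end A → 0
14:25 start B → 1
16:50 start C → 2
17:00 start D → 3
18:05 end B → 2
18:05 start E → 3
19:45 end E → 2
21:00 end C → 1
21:00 end D → 0
Peak is 3, at 17:00 (B, C, D).

3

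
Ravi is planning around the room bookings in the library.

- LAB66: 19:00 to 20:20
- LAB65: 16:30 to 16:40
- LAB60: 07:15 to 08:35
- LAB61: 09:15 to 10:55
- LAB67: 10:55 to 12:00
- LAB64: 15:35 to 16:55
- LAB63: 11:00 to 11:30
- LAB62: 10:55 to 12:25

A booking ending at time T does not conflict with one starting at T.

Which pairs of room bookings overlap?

LAB62 & LAB63, LAB62 & LAB67, LAB63 & LAB67, LAB64 & LAB65

Check each pair: they overlap iff neither finishes before the other starts.
Sorted by start: LAB60, LAB61, LAB62, LAB67, LAB63, LAB64, LAB65, LAB66.
LAB61 starts after LAB60 ends — done with LAB60.
LAB62 starts exactly when LAB61 ends (back-to-back, no overlap) — done with LAB61.
LAB67 starts before LAB62 ends → LAB62 and LAB67 overlap.
LAB63 starts before LAB62 ends → LAB62 and LAB63 overlap.
LAB64 starts after LAB62 ends — done with LAB62.
LAB63 starts before LAB67 ends → LAB67 and LAB63 overlap.
LAB64 starts after LAB67 ends — done with LAB67.
LAB64 starts after LAB63 ends — done with LAB63.
LAB65 starts before LAB64 ends → LAB64 and LAB65 overlap.
LAB66 starts after LAB64 ends.
LAB66 starts after LAB65 ends.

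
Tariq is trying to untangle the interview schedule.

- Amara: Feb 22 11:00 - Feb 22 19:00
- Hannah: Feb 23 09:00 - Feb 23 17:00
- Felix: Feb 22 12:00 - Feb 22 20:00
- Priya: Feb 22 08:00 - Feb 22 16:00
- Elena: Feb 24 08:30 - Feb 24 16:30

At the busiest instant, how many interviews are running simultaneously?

3

Sort all start/end points and keep a running count:
Feb 22 08:00 start Priya → 1
Feb 22 11:00 start Amara → 2
Feb 22 12:00 start Felix → 3
Feb 22 16:00 end Priya → 2
Feb 22 19:00 end Amara → 1
Feb 22 20:00 end Felix → 0
Feb 23 09:00 start Hannah → 1
Feb 23 17:00 end Hannah → 0
Feb 24 08:30 start Elena → 1
Feb 24 16:30 end Elena → 0
Peak is 3, at Feb 22 12:00 (Amara, Felix, Priya).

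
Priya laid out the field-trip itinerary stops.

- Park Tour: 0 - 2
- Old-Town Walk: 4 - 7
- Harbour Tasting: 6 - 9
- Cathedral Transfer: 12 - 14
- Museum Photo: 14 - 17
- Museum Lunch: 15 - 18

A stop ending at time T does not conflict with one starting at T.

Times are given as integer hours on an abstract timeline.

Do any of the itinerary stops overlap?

Yes

Check each pair: they overlap iff neither finishes before the other starts.
Sorted by start: Park Tour, Old-Town Walk, Harbour Tasting, Cathedral Transfer, Museum Photo, Museum Lunch.
Old-Town Walk starts after Park Tour ends; Park Tour is clear from here.
Harbour Tasting starts before Old-Town Walk ends → Old-Town Walk and Harbour Tasting overlap.
That's a conflict, so the schedule is not conflict-free.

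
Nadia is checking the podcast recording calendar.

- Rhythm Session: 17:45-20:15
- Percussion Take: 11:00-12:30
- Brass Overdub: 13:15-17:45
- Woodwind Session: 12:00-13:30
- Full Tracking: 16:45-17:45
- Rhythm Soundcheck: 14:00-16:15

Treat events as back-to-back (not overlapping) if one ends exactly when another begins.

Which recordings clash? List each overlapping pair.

Brass Overdub & Full Tracking, Brass Overdub & Rhythm Soundcheck, Brass Overdub & Woodwind Session, Percussion Take & Woodwind Session

Sorted by start: Percussion Take, Woodwind Session, Brass Overdub, Rhythm Soundcheck, Full Tracking, Rhythm Session.
Woodwind Session starts before Percussion Take ends → Percussion Take and Woodwind Session overlap.
Brass Overdub starts after Percussion Take ends — done with Percussion Take.
Brass Overdub starts before Woodwind Session ends → Woodwind Session and Brass Overdub overlap.
Rhythm Soundcheck starts after Woodwind Session ends — done with Woodwind Session.
Rhythm Soundcheck starts before Brass Overdub ends → Brass Overdub and Rhythm Soundcheck overlap.
Full Tracking starts before Brass Overdub ends → Brass Overdub and Full Tracking overlap.
Rhythm Session starts exactly when Brass Overdub ends (back-to-back, no overlap).
Full Tracking starts after Rhythm Soundcheck ends — done with Rhythm Soundcheck.
Rhythm Session starts exactly when Full Tracking ends (back-to-back, no overlap).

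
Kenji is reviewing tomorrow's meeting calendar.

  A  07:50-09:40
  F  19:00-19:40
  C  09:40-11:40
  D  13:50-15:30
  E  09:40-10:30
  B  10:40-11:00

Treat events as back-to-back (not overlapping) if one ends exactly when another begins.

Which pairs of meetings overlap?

Two intervals overlap when each starts before the other ends.
Sorted by start: A, C, E, B, D, F.
C starts exactly when A ends (back-to-back, no overlap); A is clear from here.
E starts before C ends → C and E overlap.
B starts before C ends → C and B overlap.
D starts after C ends; C is clear from here.
B starts after E ends; E is clear from here.
D starts after B ends; B is clear from here.
F starts after D ends.

B & C, C & E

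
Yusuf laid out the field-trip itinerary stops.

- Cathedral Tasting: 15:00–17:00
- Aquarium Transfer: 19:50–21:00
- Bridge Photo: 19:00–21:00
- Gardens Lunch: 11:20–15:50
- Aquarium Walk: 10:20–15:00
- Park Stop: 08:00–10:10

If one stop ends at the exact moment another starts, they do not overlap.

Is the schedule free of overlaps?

Sorted by start: Park Stop, Aquarium Walk, Gardens Lunch, Cathedral Tasting, Bridge Photo, Aquarium Transfer.
Aquarium Walk starts after Park Stop ends, so nothing later overlaps Park Stop either.
Gardens Lunch starts before Aquarium Walk ends → Aquarium Walk and Gardens Lunch overlap.
That's a conflict, so the schedule is not conflict-free.

No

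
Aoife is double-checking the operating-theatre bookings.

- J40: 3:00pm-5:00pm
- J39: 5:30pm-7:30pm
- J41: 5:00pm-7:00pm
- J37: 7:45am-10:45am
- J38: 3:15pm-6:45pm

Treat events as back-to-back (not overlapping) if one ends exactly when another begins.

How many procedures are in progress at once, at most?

Walk through starts and ends in time order (an end at T is processed before a start at T):
7:45am start J37 → 1
10:45am end J37 → 0
3:00pm start J40 → 1
3:15pm start J38 → 2
5:00pm end J40 → 1
5:00pm start J41 → 2
5:30pm start J39 → 3
6:45pm end J38 → 2
7:00pm end J41 → 1
7:30pm end J39 → 0
Peak is 3, at 5:30pm (J38, J39, J41).

3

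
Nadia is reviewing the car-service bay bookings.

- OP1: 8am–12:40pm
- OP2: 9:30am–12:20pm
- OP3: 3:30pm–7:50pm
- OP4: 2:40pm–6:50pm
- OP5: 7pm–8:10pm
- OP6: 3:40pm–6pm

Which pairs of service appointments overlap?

Sorted by start: OP1, OP2, OP4, OP3, OP6, OP5.
OP2 starts before OP1 ends → OP1 and OP2 overlap.
OP4 starts after OP1 ends; OP1 is clear from here.
OP4 starts after OP2 ends; OP2 is clear from here.
OP3 starts before OP4 ends → OP4 and OP3 overlap.
OP6 starts before OP4 ends → OP4 and OP6 overlap.
OP5 starts after OP4 ends.
OP6 starts before OP3 ends → OP3 and OP6 overlap.
OP5 starts before OP3 ends → OP3 and OP5 overlap.
OP5 starts after OP6 ends.

OP1 & OP2, OP3 & OP4, OP3 & OP5, OP3 & OP6, OP4 & OP6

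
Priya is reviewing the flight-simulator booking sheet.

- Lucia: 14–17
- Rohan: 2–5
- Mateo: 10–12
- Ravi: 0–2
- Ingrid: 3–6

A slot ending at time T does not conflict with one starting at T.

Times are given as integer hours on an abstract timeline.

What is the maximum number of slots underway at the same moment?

2

Walk through starts and ends in time order (an end at T is processed before a start at T):
0 start Ravi → 1
2 end Ravi → 0
2 start Rohan → 1
3 start Ingrid → 2
5 end Rohan → 1
6 end Ingrid → 0
10 start Mateo → 1
12 end Mateo → 0
14 start Lucia → 1
17 end Lucia → 0
Peak is 2, at 3 (Ingrid, Rohan).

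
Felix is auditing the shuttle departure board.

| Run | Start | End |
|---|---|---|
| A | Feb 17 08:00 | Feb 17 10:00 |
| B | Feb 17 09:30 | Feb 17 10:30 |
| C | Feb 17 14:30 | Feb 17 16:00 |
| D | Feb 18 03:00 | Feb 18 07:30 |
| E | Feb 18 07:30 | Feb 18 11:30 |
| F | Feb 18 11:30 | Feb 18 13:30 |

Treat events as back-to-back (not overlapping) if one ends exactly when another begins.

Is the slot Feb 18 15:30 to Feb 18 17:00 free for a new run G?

Yes — the slot is free

A: ends Feb 17 10:00 at or before G starts Feb 18 15:30 → clear.
B: ends Feb 17 10:30 at or before G starts Feb 18 15:30 → clear.
C: ends Feb 17 16:00 at or before G starts Feb 18 15:30 → clear.
D: ends Feb 18 07:30 at or before G starts Feb 18 15:30 → clear.
E: ends Feb 18 11:30 at or before G starts Feb 18 15:30 → clear.
F: ends Feb 18 13:30 at or before G starts Feb 18 15:30 → clear.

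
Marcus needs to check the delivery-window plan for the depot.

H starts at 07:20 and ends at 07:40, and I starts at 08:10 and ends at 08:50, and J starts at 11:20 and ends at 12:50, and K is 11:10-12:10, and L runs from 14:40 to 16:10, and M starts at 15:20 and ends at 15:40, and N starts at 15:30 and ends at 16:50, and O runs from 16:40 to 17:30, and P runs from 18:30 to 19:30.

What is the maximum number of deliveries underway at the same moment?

3

Sort all start/end points and keep a running count:
07:20 start H → 1
07:40 end H → 0
08:10 start I → 1
08:50 end I → 0
11:10 start K → 1
11:20 start J → 2
12:10 end K → 1
12:50 end J → 0
14:40 start L → 1
15:20 start M → 2
15:30 start N → 3
15:40 end M → 2
16:10 end L → 1
16:40 start O → 2
16:50 end N → 1
17:30 end O → 0
18:30 start P → 1
19:30 end P → 0
Peak is 3, at 15:30 (L, M, N).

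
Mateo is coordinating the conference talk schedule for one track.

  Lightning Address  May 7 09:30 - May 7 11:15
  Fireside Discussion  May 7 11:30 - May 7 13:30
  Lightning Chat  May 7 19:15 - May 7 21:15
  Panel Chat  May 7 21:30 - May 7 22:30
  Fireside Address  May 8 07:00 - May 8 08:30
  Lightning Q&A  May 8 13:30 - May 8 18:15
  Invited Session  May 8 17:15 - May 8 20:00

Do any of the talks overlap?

Yes

Sorted by start: Lightning Address, Fireside Discussion, Lightning Chat, Panel Chat, Fireside Address, Lightning Q&A, Invited Session.
Fireside Discussion starts after Lightning Address ends, so nothing later overlaps Lightning Address either.
Lightning Chat starts after Fireside Discussion ends, so nothing later overlaps Fireside Discussion either.
Panel Chat starts after Lightning Chat ends, so nothing later overlaps Lightning Chat either.
Fireside Address starts after Panel Chat ends, so nothing later overlaps Panel Chat either.
Lightning Q&A starts after Fireside Address ends, so nothing later overlaps Fireside Address either.
Invited Session starts before Lightning Q&A ends → Lightning Q&A and Invited Session overlap.
That's a conflict, so the schedule is not conflict-free.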